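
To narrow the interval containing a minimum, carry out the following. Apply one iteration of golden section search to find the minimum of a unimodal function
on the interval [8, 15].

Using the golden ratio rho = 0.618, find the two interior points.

Golden section search on [8, 15].
Golden ratio rho = 0.618 (approx).
Interior points:
  x_1 = 8 + (1-0.618)*7 = 10.6740
  x_2 = 8 + 0.618*7 = 12.3260
Compare f(x_1) and f(x_2) to determine which subinterval to keep.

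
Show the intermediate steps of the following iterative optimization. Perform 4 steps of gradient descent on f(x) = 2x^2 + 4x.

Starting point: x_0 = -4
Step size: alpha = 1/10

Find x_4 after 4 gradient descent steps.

f(x) = 2x^2 + 4x, f'(x) = 4x + (4)
Step 1: f'(-4) = -12, x_1 = -4 - 1/10 * -12 = -14/5
Step 2: f'(-14/5) = -36/5, x_2 = -14/5 - 1/10 * -36/5 = -52/25
Step 3: f'(-52/25) = -108/25, x_3 = -52/25 - 1/10 * -108/25 = -206/125
Step 4: f'(-206/125) = -324/125, x_4 = -206/125 - 1/10 * -324/125 = -868/625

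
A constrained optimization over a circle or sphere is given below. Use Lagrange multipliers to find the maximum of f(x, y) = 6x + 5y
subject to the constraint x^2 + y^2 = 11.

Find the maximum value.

Set up Lagrange conditions: grad f = lambda * grad g
  6 = 2*lambda*x
  5 = 2*lambda*y
From these: x/y = 6/5, so x = 6t, y = 5t for some t.
Substitute into constraint: (6t)^2 + (5t)^2 = 11
  t^2 * 61 = 11
  t = sqrt(11/61)
Maximum = 6*x + 5*y = (6^2 + 5^2)*t = 61 * sqrt(11/61) = sqrt(671)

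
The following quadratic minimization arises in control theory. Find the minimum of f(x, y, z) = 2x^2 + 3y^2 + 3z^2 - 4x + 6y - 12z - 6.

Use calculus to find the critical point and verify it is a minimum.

f(x,y,z) = 2x^2 + 3y^2 + 3z^2 - 4x + 6y - 12z - 6
df/dx = 4x + (-4) = 0 => x = 1
df/dy = 6y + (6) = 0 => y = -1
df/dz = 6z + (-12) = 0 => z = 2
f(1,-1,2) = 2*(1)^2 + 3*(-1)^2 + 3*(2)^2 + -4*(1) + 6*(-1) + -12*(2) + -6 = -23
Hessian is diagonal with entries 4, 6, 6 > 0, confirmed minimum.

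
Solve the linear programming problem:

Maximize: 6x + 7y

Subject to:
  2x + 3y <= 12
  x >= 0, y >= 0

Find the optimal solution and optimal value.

The feasible region has vertices at [(0, 0), (6, 0), (0, 4)].
Checking objective 6x + 7y at each vertex:
  (0, 0): 6*0 + 7*0 = 0
  (6, 0): 6*6 + 7*0 = 36
  (0, 4): 6*0 + 7*4 = 28
Maximum is 36 at (6, 0).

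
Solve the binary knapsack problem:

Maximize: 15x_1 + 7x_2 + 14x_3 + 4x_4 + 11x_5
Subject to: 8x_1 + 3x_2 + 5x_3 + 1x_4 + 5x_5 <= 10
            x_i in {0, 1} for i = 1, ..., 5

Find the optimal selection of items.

Items: item 1 (v=15, w=8), item 2 (v=7, w=3), item 3 (v=14, w=5), item 4 (v=4, w=1), item 5 (v=11, w=5)
Capacity: 10
Checking all 32 subsets (w = total weight, v = total value):
  {}: w = 0, v = 0
  {1}: w = 8, v = 15
  {2}: w = 3, v = 7
  {3}: w = 5, v = 14
  {4}: w = 1, v = 4
  {5}: w = 5, v = 11
  {1, 2}: w = 11 > 10, infeasible
  {1, 3}: w = 13 > 10, infeasible
  {1, 4}: w = 9, v = 19
  {1, 5}: w = 13 > 10, infeasible
  {2, 3}: w = 8, v = 21
  {2, 4}: w = 4, v = 11
  {2, 5}: w = 8, v = 18
  {3, 4}: w = 6, v = 18
  {3, 5}: w = 10, v = 25
  {4, 5}: w = 6, v = 15
  {1, 2, 3}: w = 16 > 10, infeasible
  {1, 2, 4}: w = 12 > 10, infeasible
  {1, 2, 5}: w = 16 > 10, infeasible
  {1, 3, 4}: w = 14 > 10, infeasible
  {1, 3, 5}: w = 18 > 10, infeasible
  {1, 4, 5}: w = 14 > 10, infeasible
  {2, 3, 4}: w = 9, v = 25
  {2, 3, 5}: w = 13 > 10, infeasible
  {2, 4, 5}: w = 9, v = 22
  {3, 4, 5}: w = 11 > 10, infeasible
  {1, 2, 3, 4}: w = 17 > 10, infeasible
  {1, 2, 3, 5}: w = 21 > 10, infeasible
  {1, 2, 4, 5}: w = 17 > 10, infeasible
  {1, 3, 4, 5}: w = 19 > 10, infeasible
  {2, 3, 4, 5}: w = 14 > 10, infeasible
  {1, 2, 3, 4, 5}: w = 22 > 10, infeasible
Best feasible subset: items [3, 5]
(The same value 25 is also attained by {2, 3, 4}.)
Total weight: 10 <= 10, total value: 25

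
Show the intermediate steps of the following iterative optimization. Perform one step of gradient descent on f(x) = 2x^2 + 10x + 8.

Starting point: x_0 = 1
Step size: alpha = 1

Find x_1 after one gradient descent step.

f(x) = 2x^2 + 10x + 8
f'(x) = 4x + 10
f'(1) = 4*1 + (10) = 14
x_1 = x_0 - alpha * f'(x_0) = 1 - 1 * 14 = -13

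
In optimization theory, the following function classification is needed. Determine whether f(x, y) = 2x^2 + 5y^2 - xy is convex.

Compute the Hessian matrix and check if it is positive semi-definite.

f(x,y) = 2x^2 + 5y^2 - xy
Hessian H = [[4, -1], [-1, 10]]
trace(H) = 14, det(H) = 39
Eigenvalues: (14 +/- sqrt(40)) / 2 = 10.16, 3.838
Since both eigenvalues > 0, f is convex.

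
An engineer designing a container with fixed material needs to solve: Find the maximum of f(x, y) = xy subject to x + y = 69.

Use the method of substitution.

Substitute y = 69 - x into f(x,y) = xy:
g(x) = x(69 - x) = 69x - x^2
g'(x) = 69 - 2x = 0  =>  x = 69/2
y = 69 - 69/2 = 69/2
Maximum value = (69/2) * (69/2) = 4761/4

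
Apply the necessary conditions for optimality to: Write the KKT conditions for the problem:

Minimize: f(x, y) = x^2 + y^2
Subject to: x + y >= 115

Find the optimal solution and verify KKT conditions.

KKT conditions for min x^2 + y^2 s.t. x + y >= 115:
Stationarity: 2x = mu, 2y = mu
So x = y = mu/2.
Complementary slackness: mu*(x + y - 115) = 0
Primal feasibility: x + y >= 115; dual feasibility: mu >= 0
If mu = 0 then x = y = 0, but 0 + 0 < 115 is infeasible, so the constraint is active.
Constraint active: x + y = 2*(mu/2) = 115 => mu = 115
x = y = 115/2, f = 13225/2
Verify: stationarity 2*(115/2) = 115 = mu; primal 115/2 + 115/2 = 115 >= 115; dual mu = 115 >= 0; complementary slackness 115*(115 - 115) = 0. All KKT conditions hold.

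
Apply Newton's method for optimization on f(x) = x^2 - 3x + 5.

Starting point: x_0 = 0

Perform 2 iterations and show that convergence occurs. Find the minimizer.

f(x) = x^2 - 3x + 5, f'(x) = 2x + (-3), f''(x) = 2
Step 1: f'(0) = -3, x_1 = 0 - -3/2 = 3/2
Step 2: f'(3/2) = 0, x_2 = 3/2 (converged)
Newton's method converges in 1 step for quadratics.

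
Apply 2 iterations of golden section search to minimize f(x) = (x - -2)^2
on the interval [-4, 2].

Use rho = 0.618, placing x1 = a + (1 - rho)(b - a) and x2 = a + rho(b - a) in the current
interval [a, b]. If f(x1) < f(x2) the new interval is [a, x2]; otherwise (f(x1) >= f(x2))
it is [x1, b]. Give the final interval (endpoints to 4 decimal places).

Golden section search for min of f(x) = (x - -2)^2 on [-4, 2].
Each step: x1 = a + (1 - rho)(b - a), x2 = a + rho(b - a); if f(x1) < f(x2) keep [a, x2], otherwise keep [x1, b].
Step 1: [-4.0000, 2.0000], x1=-1.7080 (f=0.0853), x2=-0.2920 (f=2.9173); f(x1) < f(x2) => keep [-4.0000, -0.2920]
Step 2: [-4.0000, -0.2920], x1=-2.5835 (f=0.3405), x2=-1.7085 (f=0.0850); f(x1) > f(x2) => keep [-2.5835, -0.2920]
Final interval: [-2.5835, -0.2920]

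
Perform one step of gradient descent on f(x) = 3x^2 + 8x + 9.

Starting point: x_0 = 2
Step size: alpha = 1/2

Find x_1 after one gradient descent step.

f(x) = 3x^2 + 8x + 9
f'(x) = 6x + 8
f'(2) = 6*2 + (8) = 20
x_1 = x_0 - alpha * f'(x_0) = 2 - 1/2 * 20 = -8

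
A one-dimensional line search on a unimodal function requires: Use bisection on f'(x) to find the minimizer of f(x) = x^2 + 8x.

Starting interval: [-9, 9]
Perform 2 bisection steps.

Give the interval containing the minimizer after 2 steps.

Finding critical point of f(x) = x^2 + 8x using bisection on f'(x) = 2x + 8.
f'(x) = 0 when x = -4.
Starting interval: [-9, 9]
Step 1: mid = 0, f'(mid) = 8, new interval = [-9, 0]
Step 2: mid = -9/2, f'(mid) = -1, new interval = [-9/2, 0]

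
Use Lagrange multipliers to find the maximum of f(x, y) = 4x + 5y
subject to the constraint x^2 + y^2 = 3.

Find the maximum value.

Set up Lagrange conditions: grad f = lambda * grad g
  4 = 2*lambda*x
  5 = 2*lambda*y
From these: x/y = 4/5, so x = 4t, y = 5t for some t.
Substitute into constraint: (4t)^2 + (5t)^2 = 3
  t^2 * 41 = 3
  t = sqrt(3/41)
Maximum = 4*x + 5*y = (4^2 + 5^2)*t = 41 * sqrt(3/41) = sqrt(123)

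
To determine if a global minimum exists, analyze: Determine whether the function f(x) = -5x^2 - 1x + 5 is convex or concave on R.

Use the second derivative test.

f(x) = -5x^2 - 1x + 5
f'(x) = -10x - 1
f''(x) = -10
Since f''(x) = -10 < 0 for all x, f is concave on R.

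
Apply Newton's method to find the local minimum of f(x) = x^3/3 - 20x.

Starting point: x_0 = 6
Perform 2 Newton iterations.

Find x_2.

f(x) = x^3/3 - 20x
f'(x) = x^2 - 20, f''(x) = 2x
Newton update: x_{n+1} = x_n - (x_n^2 - 20)/(2*x_n)
Step 1: x_0 = 6, f'=16, f''=12, x_1 = 14/3
Step 2: x_1 = 14/3, f'=16/9, f''=28/3, x_2 = 94/21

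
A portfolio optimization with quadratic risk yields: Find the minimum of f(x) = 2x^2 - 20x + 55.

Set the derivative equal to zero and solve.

f(x) = 2x^2 - 20x + 55
f'(x) = 4x + (-20) = 0
x = 20/4 = 5
f(5) = 5
Since f''(x) = 4 > 0, this is a minimum.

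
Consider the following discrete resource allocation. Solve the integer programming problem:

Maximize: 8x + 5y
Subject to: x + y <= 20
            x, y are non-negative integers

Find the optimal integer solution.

Objective: 8x + 5y, constraint: x + y <= 20
Coefficient of x is 8 >= coefficient of y is 5, so allocate the entire budget to x.
Optimal: x = 20, y = 0, value = 160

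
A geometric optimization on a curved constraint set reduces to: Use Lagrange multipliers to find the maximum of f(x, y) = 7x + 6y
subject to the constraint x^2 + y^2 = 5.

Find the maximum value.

Set up Lagrange conditions: grad f = lambda * grad g
  7 = 2*lambda*x
  6 = 2*lambda*y
From these: x/y = 7/6, so x = 7t, y = 6t for some t.
Substitute into constraint: (7t)^2 + (6t)^2 = 5
  t^2 * 85 = 5
  t = sqrt(5/85)
Maximum = 7*x + 6*y = (7^2 + 6^2)*t = 85 * sqrt(5/85) = sqrt(425)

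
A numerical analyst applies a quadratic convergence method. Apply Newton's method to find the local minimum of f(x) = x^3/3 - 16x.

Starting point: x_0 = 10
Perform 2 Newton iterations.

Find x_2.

f(x) = x^3/3 - 16x
f'(x) = x^2 - 16, f''(x) = 2x
Newton update: x_{n+1} = x_n - (x_n^2 - 16)/(2*x_n)
Step 1: x_0 = 10, f'=84, f''=20, x_1 = 29/5
Step 2: x_1 = 29/5, f'=441/25, f''=58/5, x_2 = 1241/290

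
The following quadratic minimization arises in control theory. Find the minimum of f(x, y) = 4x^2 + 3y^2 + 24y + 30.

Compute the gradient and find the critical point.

f(x,y) = 4x^2 + 3y^2 + 24y + 30
df/dx = 8x + (0) = 0  =>  x = 0
df/dy = 6y + (24) = 0  =>  y = -4
f(0, -4) = 4*(0)^2 + 3*(-4)^2 + 24*(-4) + 30 = -18
Hessian is diagonal with entries 8, 6 > 0, so this is a minimum.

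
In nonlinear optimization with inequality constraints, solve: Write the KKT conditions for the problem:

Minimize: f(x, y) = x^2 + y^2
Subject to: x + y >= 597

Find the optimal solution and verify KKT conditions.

KKT conditions for min x^2 + y^2 s.t. x + y >= 597:
Stationarity: 2x = mu, 2y = mu
So x = y = mu/2.
Complementary slackness: mu*(x + y - 597) = 0
Primal feasibility: x + y >= 597; dual feasibility: mu >= 0
If mu = 0 then x = y = 0, but 0 + 0 < 597 is infeasible, so the constraint is active.
Constraint active: x + y = 2*(mu/2) = 597 => mu = 597
x = y = 597/2, f = 356409/2
Verify: stationarity 2*(597/2) = 597 = mu; primal 597/2 + 597/2 = 597 >= 597; dual mu = 597 >= 0; complementary slackness 597*(597 - 597) = 0. All KKT conditions hold.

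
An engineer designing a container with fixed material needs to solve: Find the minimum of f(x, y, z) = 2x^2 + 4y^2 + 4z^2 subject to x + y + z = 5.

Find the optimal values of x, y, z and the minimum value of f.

Using Lagrange multipliers on f = 2x^2 + 4y^2 + 4z^2 with constraint x + y + z = 5:
Conditions: 2*2*x = lambda, 2*4*y = lambda, 2*4*z = lambda
So x = lambda/4, y = lambda/8, z = lambda/8
Substituting into constraint: lambda * (1/2) = 5
lambda = 10
x = 5/2, y = 5/4, z = 5/4
Minimum value = 25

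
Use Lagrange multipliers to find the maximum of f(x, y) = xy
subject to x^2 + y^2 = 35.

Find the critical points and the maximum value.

Lagrange conditions: y = 2*lambda*x and x = 2*lambda*y
If x = 0 then y = 0, violating the constraint, so x, y != 0.
Dividing: y/x = x/y => x^2 = y^2 => y = x or y = -x
Constraint: 2x^2 = 35 => x^2 = 35/2 => x = +/-sqrt(35/2)
Critical points: (sqrt(35/2), sqrt(35/2)), (-sqrt(35/2), -sqrt(35/2)), (sqrt(35/2), -sqrt(35/2)), (-sqrt(35/2), sqrt(35/2))
  y = x:  xy = x^2 = 35/2  at (sqrt(35/2), sqrt(35/2)) and (-sqrt(35/2), -sqrt(35/2))
  y = -x: xy = -x^2 = -35/2 at (sqrt(35/2), -sqrt(35/2)) and (-sqrt(35/2), sqrt(35/2))
Maximum xy = 35/2 at (sqrt(35/2), sqrt(35/2)) and (-sqrt(35/2), -sqrt(35/2))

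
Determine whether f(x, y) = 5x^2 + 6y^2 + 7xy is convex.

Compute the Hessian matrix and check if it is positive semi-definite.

f(x,y) = 5x^2 + 6y^2 + 7xy
Hessian H = [[10, 7], [7, 12]]
trace(H) = 22, det(H) = 71
Eigenvalues: (22 +/- sqrt(200)) / 2 = 18.07, 3.929
Since both eigenvalues > 0, f is convex.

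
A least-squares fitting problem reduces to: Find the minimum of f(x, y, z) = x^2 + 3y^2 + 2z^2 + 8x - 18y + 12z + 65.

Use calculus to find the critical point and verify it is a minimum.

f(x,y,z) = x^2 + 3y^2 + 2z^2 + 8x - 18y + 12z + 65
df/dx = 2x + (8) = 0 => x = -4
df/dy = 6y + (-18) = 0 => y = 3
df/dz = 4z + (12) = 0 => z = -3
f(-4,3,-3) = 1*(-4)^2 + 3*(3)^2 + 2*(-3)^2 + 8*(-4) + -18*(3) + 12*(-3) + 65 = 4
Hessian is diagonal with entries 2, 6, 4 > 0, confirmed minimum.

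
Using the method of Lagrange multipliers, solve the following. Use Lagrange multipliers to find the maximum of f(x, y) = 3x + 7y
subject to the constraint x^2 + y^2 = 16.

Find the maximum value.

Set up Lagrange conditions: grad f = lambda * grad g
  3 = 2*lambda*x
  7 = 2*lambda*y
From these: x/y = 3/7, so x = 3t, y = 7t for some t.
Substitute into constraint: (3t)^2 + (7t)^2 = 16
  t^2 * 58 = 16
  t = sqrt(16/58)
Maximum = 3*x + 7*y = (3^2 + 7^2)*t = 58 * sqrt(16/58) = sqrt(928)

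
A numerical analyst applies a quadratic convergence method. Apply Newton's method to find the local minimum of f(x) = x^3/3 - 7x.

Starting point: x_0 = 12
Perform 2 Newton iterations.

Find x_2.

f(x) = x^3/3 - 7x
f'(x) = x^2 - 7, f''(x) = 2x
Newton update: x_{n+1} = x_n - (x_n^2 - 7)/(2*x_n)
Step 1: x_0 = 12, f'=137, f''=24, x_1 = 151/24
Step 2: x_1 = 151/24, f'=18769/576, f''=151/12, x_2 = 26833/7248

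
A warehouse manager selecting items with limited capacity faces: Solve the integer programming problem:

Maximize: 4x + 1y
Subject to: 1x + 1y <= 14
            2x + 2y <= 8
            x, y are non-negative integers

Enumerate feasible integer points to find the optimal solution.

Constraint 1: 1x + 1y <= 14
Constraint 2: 2x + 2y <= 8
Feasible x range (need y >= 0): 0 <= x <= min(14/1, 8/2) => x in {0, ..., 4}.
Enumerate feasible integer points row by row (the coefficient of y is 1 > 0, so for each x the largest feasible y gives the best value):
  x = 0: y <= min((14 - 1*0)/1, (8 - 2*0)/2) => y in {0, ..., 4}; best 4*0 + 1*4 = 4
  x = 1: y <= min((14 - 1*1)/1, (8 - 2*1)/2) => y in {0, ..., 3}; best 4*1 + 1*3 = 7
  x = 2: y <= min((14 - 1*2)/1, (8 - 2*2)/2) => y in {0, ..., 2}; best 4*2 + 1*2 = 10
  x = 3: y <= min((14 - 1*3)/1, (8 - 2*3)/2) => y in {0, ..., 1}; best 4*3 + 1*1 = 13
  x = 4: y <= min((14 - 1*4)/1, (8 - 2*4)/2) => y in {0}; best 4*4 + 1*0 = 16
The maximum 4x + 1y = 16 is achieved at x = 4, y = 0.
Check: 1*4 + 1*0 = 4 <= 14 and 2*4 + 2*0 = 8 <= 8.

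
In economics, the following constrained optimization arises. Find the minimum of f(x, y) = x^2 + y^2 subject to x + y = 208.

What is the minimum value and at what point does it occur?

Substitute y = 208 - x into f(x,y) = x^2 + y^2:
g(x) = x^2 + (208 - x)^2 = 2x^2 - 416x + 43264
g'(x) = 4x - 416 = 0  =>  x = 104
y = 208 - 104 = 104
Minimum value = 104^2 + 104^2 = 21632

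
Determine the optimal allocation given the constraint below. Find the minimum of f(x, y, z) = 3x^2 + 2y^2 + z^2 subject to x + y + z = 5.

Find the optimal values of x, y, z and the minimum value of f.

Using Lagrange multipliers on f = 3x^2 + 2y^2 + z^2 with constraint x + y + z = 5:
Conditions: 2*3*x = lambda, 2*2*y = lambda, 2*1*z = lambda
So x = lambda/6, y = lambda/4, z = lambda/2
Substituting into constraint: lambda * (11/12) = 5
lambda = 60/11
x = 10/11, y = 15/11, z = 30/11
Minimum value = 150/11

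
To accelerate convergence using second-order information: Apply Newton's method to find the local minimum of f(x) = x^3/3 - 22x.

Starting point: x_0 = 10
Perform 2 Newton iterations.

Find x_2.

f(x) = x^3/3 - 22x
f'(x) = x^2 - 22, f''(x) = 2x
Newton update: x_{n+1} = x_n - (x_n^2 - 22)/(2*x_n)
Step 1: x_0 = 10, f'=78, f''=20, x_1 = 61/10
Step 2: x_1 = 61/10, f'=1521/100, f''=61/5, x_2 = 5921/1220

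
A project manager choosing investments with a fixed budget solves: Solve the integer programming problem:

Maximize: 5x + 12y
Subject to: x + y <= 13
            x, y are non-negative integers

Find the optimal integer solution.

Objective: 5x + 12y, constraint: x + y <= 13
Coefficient of y is 12 > coefficient of x is 5, so allocate the entire budget to y.
Optimal: x = 0, y = 13, value = 156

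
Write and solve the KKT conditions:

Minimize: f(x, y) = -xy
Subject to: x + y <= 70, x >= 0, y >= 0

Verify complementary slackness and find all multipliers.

Problem: min -xy s.t. x + y <= 70 (multiplier lambda), x >= 0 (mu_x), y >= 0 (mu_y)
KKT stationarity: -y + lambda - mu_x = 0, -x + lambda - mu_y = 0, with lambda, mu_x, mu_y >= 0
Complementary slackness: lambda*(x + y - 70) = 0, mu_x*x = 0, mu_y*y = 0
If lambda = 0: y = -mu_x <= 0 and x = -mu_y <= 0 force x = y = 0 with f = 0; but x = y = 35 is feasible with f = -1225 < 0, so this is not the minimum. Hence lambda > 0 and x + y = 70.
Try x > 0, y > 0 (so mu_x = mu_y = 0): y = lambda, x = lambda => x = y = lambda
x + y = 70 => 2*lambda = 70 => lambda = 35
x* = y* = 35 > 0, consistent with mu_x = mu_y = 0.
(Any feasible point with x = 0 or y = 0 has f = 0 > -1225, so the minimum is not on those boundaries.)
min(-xy) = -1225 (i.e. max xy = 1225)
Multipliers: lambda = 35, mu_x = 0, mu_y = 0
Complementary slackness: lambda*(x + y - 70) = 35*(35 + 35 - 70) = 0, mu_x*x = 0*35 = 0, mu_y*y = 0*35 = 0. Satisfied.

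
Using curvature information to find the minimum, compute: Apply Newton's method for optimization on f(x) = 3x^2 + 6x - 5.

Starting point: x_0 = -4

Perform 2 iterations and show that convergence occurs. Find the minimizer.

f(x) = 3x^2 + 6x - 5, f'(x) = 6x + (6), f''(x) = 6
Step 1: f'(-4) = -18, x_1 = -4 - -18/6 = -1
Step 2: f'(-1) = 0, x_2 = -1 (converged)
Newton's method converges in 1 step for quadratics.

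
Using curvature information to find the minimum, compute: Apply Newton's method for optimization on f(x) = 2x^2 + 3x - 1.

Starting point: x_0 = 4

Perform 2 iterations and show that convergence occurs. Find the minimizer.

f(x) = 2x^2 + 3x - 1, f'(x) = 4x + (3), f''(x) = 4
Step 1: f'(4) = 19, x_1 = 4 - 19/4 = -3/4
Step 2: f'(-3/4) = 0, x_2 = -3/4 (converged)
Newton's method converges in 1 step for quadratics.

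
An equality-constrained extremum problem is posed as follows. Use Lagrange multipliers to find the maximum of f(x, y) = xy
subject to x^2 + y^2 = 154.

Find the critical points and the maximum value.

Lagrange conditions: y = 2*lambda*x and x = 2*lambda*y
If x = 0 then y = 0, violating the constraint, so x, y != 0.
Dividing: y/x = x/y => x^2 = y^2 => y = x or y = -x
Constraint: 2x^2 = 154 => x^2 = 77 => x = +/-sqrt(77)
Critical points: (sqrt(77), sqrt(77)), (-sqrt(77), -sqrt(77)), (sqrt(77), -sqrt(77)), (-sqrt(77), sqrt(77))
  y = x:  xy = x^2 = 77  at (sqrt(77), sqrt(77)) and (-sqrt(77), -sqrt(77))
  y = -x: xy = -x^2 = -77 at (sqrt(77), -sqrt(77)) and (-sqrt(77), sqrt(77))
Maximum xy = 77 at (sqrt(77), sqrt(77)) and (-sqrt(77), -sqrt(77))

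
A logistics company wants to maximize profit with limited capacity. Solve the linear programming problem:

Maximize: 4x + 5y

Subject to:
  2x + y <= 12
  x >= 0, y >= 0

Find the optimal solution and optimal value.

The feasible region has vertices at [(0, 0), (6, 0), (0, 12)].
Checking objective 4x + 5y at each vertex:
  (0, 0): 4*0 + 5*0 = 0
  (6, 0): 4*6 + 5*0 = 24
  (0, 12): 4*0 + 5*12 = 60
Maximum is 60 at (0, 12).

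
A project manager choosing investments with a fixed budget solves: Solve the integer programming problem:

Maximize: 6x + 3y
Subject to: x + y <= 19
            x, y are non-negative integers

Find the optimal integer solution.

Objective: 6x + 3y, constraint: x + y <= 19
Coefficient of x is 6 >= coefficient of y is 3, so allocate the entire budget to x.
Optimal: x = 19, y = 0, value = 114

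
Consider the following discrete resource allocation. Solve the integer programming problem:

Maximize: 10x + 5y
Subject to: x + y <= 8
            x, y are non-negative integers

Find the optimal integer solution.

Objective: 10x + 5y, constraint: x + y <= 8
Coefficient of x is 10 >= coefficient of y is 5, so allocate the entire budget to x.
Optimal: x = 8, y = 0, value = 80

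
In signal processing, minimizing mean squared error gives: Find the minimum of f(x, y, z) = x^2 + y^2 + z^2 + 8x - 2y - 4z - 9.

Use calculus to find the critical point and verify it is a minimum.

f(x,y,z) = x^2 + y^2 + z^2 + 8x - 2y - 4z - 9
df/dx = 2x + (8) = 0 => x = -4
df/dy = 2y + (-2) = 0 => y = 1
df/dz = 2z + (-4) = 0 => z = 2
f(-4,1,2) = 1*(-4)^2 + 1*(1)^2 + 1*(2)^2 + 8*(-4) + -2*(1) + -4*(2) + -9 = -30
Hessian is diagonal with entries 2, 2, 2 > 0, confirmed minimum.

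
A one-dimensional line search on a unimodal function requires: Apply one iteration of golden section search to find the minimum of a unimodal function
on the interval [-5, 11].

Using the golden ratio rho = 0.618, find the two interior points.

Golden section search on [-5, 11].
Golden ratio rho = 0.618 (approx).
Interior points:
  x_1 = -5 + (1-0.618)*16 = 1.1120
  x_2 = -5 + 0.618*16 = 4.8880
Compare f(x_1) and f(x_2) to determine which subinterval to keep.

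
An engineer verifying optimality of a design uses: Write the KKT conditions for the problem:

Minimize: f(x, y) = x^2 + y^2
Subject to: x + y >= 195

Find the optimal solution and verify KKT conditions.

KKT conditions for min x^2 + y^2 s.t. x + y >= 195:
Stationarity: 2x = mu, 2y = mu
So x = y = mu/2.
Complementary slackness: mu*(x + y - 195) = 0
Primal feasibility: x + y >= 195; dual feasibility: mu >= 0
If mu = 0 then x = y = 0, but 0 + 0 < 195 is infeasible, so the constraint is active.
Constraint active: x + y = 2*(mu/2) = 195 => mu = 195
x = y = 195/2, f = 38025/2
Verify: stationarity 2*(195/2) = 195 = mu; primal 195/2 + 195/2 = 195 >= 195; dual mu = 195 >= 0; complementary slackness 195*(195 - 195) = 0. All KKT conditions hold.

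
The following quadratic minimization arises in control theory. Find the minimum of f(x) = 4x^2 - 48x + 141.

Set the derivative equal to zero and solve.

f(x) = 4x^2 - 48x + 141
f'(x) = 8x + (-48) = 0
x = 48/8 = 6
f(6) = -3
Since f''(x) = 8 > 0, this is a minimum.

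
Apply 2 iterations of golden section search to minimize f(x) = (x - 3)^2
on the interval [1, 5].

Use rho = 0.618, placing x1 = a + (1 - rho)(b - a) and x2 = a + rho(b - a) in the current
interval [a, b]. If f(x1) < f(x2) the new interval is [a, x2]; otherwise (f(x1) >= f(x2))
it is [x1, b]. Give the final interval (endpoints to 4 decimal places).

Golden section search for min of f(x) = (x - 3)^2 on [1, 5].
Each step: x1 = a + (1 - rho)(b - a), x2 = a + rho(b - a); if f(x1) < f(x2) keep [a, x2], otherwise keep [x1, b].
Step 1: [1.0000, 5.0000], x1=2.5280 (f=0.2228), x2=3.4720 (f=0.2228); f(x1) = f(x2) (tie, not '<') => keep [2.5280, 5.0000]
Step 2: [2.5280, 5.0000], x1=3.4723 (f=0.2231), x2=4.0557 (f=1.1145); f(x1) < f(x2) => keep [2.5280, 4.0557]
Final interval: [2.5280, 4.0557]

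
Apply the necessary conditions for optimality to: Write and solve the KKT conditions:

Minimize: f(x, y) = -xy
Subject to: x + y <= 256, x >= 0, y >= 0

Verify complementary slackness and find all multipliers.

Problem: min -xy s.t. x + y <= 256 (multiplier lambda), x >= 0 (mu_x), y >= 0 (mu_y)
KKT stationarity: -y + lambda - mu_x = 0, -x + lambda - mu_y = 0, with lambda, mu_x, mu_y >= 0
Complementary slackness: lambda*(x + y - 256) = 0, mu_x*x = 0, mu_y*y = 0
If lambda = 0: y = -mu_x <= 0 and x = -mu_y <= 0 force x = y = 0 with f = 0; but x = y = 128 is feasible with f = -16384 < 0, so this is not the minimum. Hence lambda > 0 and x + y = 256.
Try x > 0, y > 0 (so mu_x = mu_y = 0): y = lambda, x = lambda => x = y = lambda
x + y = 256 => 2*lambda = 256 => lambda = 128
x* = y* = 128 > 0, consistent with mu_x = mu_y = 0.
(Any feasible point with x = 0 or y = 0 has f = 0 > -16384, so the minimum is not on those boundaries.)
min(-xy) = -16384 (i.e. max xy = 16384)
Multipliers: lambda = 128, mu_x = 0, mu_y = 0
Complementary slackness: lambda*(x + y - 256) = 128*(128 + 128 - 256) = 0, mu_x*x = 0*128 = 0, mu_y*y = 0*128 = 0. Satisfied.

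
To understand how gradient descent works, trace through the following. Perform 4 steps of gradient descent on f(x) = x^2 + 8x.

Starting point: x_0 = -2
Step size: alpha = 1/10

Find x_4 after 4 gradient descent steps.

f(x) = x^2 + 8x, f'(x) = 2x + (8)
Step 1: f'(-2) = 4, x_1 = -2 - 1/10 * 4 = -12/5
Step 2: f'(-12/5) = 16/5, x_2 = -12/5 - 1/10 * 16/5 = -68/25
Step 3: f'(-68/25) = 64/25, x_3 = -68/25 - 1/10 * 64/25 = -372/125
Step 4: f'(-372/125) = 256/125, x_4 = -372/125 - 1/10 * 256/125 = -1988/625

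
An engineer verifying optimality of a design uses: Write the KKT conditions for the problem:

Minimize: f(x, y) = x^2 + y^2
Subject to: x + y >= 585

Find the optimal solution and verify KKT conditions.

KKT conditions for min x^2 + y^2 s.t. x + y >= 585:
Stationarity: 2x = mu, 2y = mu
So x = y = mu/2.
Complementary slackness: mu*(x + y - 585) = 0
Primal feasibility: x + y >= 585; dual feasibility: mu >= 0
If mu = 0 then x = y = 0, but 0 + 0 < 585 is infeasible, so the constraint is active.
Constraint active: x + y = 2*(mu/2) = 585 => mu = 585
x = y = 585/2, f = 342225/2
Verify: stationarity 2*(585/2) = 585 = mu; primal 585/2 + 585/2 = 585 >= 585; dual mu = 585 >= 0; complementary slackness 585*(585 - 585) = 0. All KKT conditions hold.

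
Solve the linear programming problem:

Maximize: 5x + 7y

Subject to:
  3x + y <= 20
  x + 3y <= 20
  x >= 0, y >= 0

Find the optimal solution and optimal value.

Feasible vertices: (0, 0), (0, 20/3), (5, 5), (20/3, 0)
Objective 5x + 7y at each:
  (0, 0): 0
  (0, 20/3): 140/3
  (5, 5): 60
  (20/3, 0): 100/3
Maximum is 60 at (5, 5).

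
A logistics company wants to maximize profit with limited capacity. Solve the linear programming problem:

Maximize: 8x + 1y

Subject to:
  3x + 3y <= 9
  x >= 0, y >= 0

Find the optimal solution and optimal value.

The feasible region has vertices at [(0, 0), (3, 0), (0, 3)].
Checking objective 8x + 1y at each vertex:
  (0, 0): 8*0 + 1*0 = 0
  (3, 0): 8*3 + 1*0 = 24
  (0, 3): 8*0 + 1*3 = 3
Maximum is 24 at (3, 0).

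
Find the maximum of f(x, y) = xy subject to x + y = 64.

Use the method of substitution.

Substitute y = 64 - x into f(x,y) = xy:
g(x) = x(64 - x) = 64x - x^2
g'(x) = 64 - 2x = 0  =>  x = 32
y = 64 - 32 = 32
Maximum value = 32 * 32 = 1024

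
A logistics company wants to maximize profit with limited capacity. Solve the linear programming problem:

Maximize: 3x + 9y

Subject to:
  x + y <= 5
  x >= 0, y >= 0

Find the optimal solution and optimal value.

The feasible region has vertices at [(0, 0), (5, 0), (0, 5)].
Checking objective 3x + 9y at each vertex:
  (0, 0): 3*0 + 9*0 = 0
  (5, 0): 3*5 + 9*0 = 15
  (0, 5): 3*0 + 9*5 = 45
Maximum is 45 at (0, 5).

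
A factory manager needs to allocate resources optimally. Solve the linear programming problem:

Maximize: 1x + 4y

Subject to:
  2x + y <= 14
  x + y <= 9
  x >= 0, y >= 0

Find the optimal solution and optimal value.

Feasible vertices: (0, 0), (0, 9), (5, 4), (7, 0)
Objective 1x + 4y at each:
  (0, 0): 0
  (0, 9): 36
  (5, 4): 21
  (7, 0): 7
Maximum is 36 at (0, 9).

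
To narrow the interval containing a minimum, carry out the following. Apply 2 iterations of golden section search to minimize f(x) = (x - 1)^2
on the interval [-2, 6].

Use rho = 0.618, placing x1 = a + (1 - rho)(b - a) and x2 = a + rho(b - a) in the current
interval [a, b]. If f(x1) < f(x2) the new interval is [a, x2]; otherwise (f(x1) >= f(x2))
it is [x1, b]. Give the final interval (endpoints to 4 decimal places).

Golden section search for min of f(x) = (x - 1)^2 on [-2, 6].
Each step: x1 = a + (1 - rho)(b - a), x2 = a + rho(b - a); if f(x1) < f(x2) keep [a, x2], otherwise keep [x1, b].
Step 1: [-2.0000, 6.0000], x1=1.0560 (f=0.0031), x2=2.9440 (f=3.7791); f(x1) < f(x2) => keep [-2.0000, 2.9440]
Step 2: [-2.0000, 2.9440], x1=-0.1114 (f=1.2352), x2=1.0554 (f=0.0031); f(x1) > f(x2) => keep [-0.1114, 2.9440]
Final interval: [-0.1114, 2.9440]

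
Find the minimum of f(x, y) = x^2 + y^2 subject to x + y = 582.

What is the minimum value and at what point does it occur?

Substitute y = 582 - x into f(x,y) = x^2 + y^2:
g(x) = x^2 + (582 - x)^2 = 2x^2 - 1164x + 338724
g'(x) = 4x - 1164 = 0  =>  x = 291
y = 582 - 291 = 291
Minimum value = 291^2 + 291^2 = 169362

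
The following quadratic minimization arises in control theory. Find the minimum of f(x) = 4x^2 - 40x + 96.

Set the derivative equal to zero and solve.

f(x) = 4x^2 - 40x + 96
f'(x) = 8x + (-40) = 0
x = 40/8 = 5
f(5) = -4
Since f''(x) = 8 > 0, this is a minimum.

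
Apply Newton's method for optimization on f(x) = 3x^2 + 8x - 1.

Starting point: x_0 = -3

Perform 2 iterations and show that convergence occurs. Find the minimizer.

f(x) = 3x^2 + 8x - 1, f'(x) = 6x + (8), f''(x) = 6
Step 1: f'(-3) = -10, x_1 = -3 - -10/6 = -4/3
Step 2: f'(-4/3) = 0, x_2 = -4/3 (converged)
Newton's method converges in 1 step for quadratics.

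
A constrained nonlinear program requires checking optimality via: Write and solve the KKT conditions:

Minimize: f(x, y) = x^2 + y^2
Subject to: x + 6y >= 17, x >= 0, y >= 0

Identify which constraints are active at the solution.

KKT conditions for min x^2 + y^2 s.t. 1x + 6y >= 17, x >= 0, y >= 0:
Stationarity: 2x = mu*1 + mu_x, 2y = mu*6 + mu_y, with mu, mu_x, mu_y >= 0
Complementary slackness: mu*(x + 6y - 17) = 0, mu_x*x = 0, mu_y*y = 0
(0, 0) is infeasible (1*0 + 6*0 < 17), so if mu = 0 stationarity would force x = mu_x/2 >= 0, y = mu_y/2 >= 0 with mu_x*x = mu_y*y = 0, i.e. x = y = 0: contradiction. Hence mu > 0 and x + 6y = 17 is active.
Try x > 0, y > 0 (so mu_x = mu_y = 0): x = 1*mu/2, y = 6*mu/2
Substitute: 1*(1*mu/2) + 6*(6*mu/2) = 17
  mu*37/2 = 17 => mu = 34/37
x* = 17/37 > 0, y* = 102/37 > 0, consistent with mu_x = mu_y = 0.
f is convex and the constraints are linear, so this KKT point is the global minimum.
f* = 289/37
Active constraints: x + 6y >= 17 (holds with equality, mu = 34/37 > 0); x >= 0 and y >= 0 are inactive (mu_x = mu_y = 0).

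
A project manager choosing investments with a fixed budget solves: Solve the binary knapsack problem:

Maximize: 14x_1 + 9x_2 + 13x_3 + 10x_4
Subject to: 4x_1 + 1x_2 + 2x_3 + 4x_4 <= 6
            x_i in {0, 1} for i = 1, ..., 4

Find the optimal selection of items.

Items: item 1 (v=14, w=4), item 2 (v=9, w=1), item 3 (v=13, w=2), item 4 (v=10, w=4)
Capacity: 6
Checking all 16 subsets (w = total weight, v = total value):
  {}: w = 0, v = 0
  {1}: w = 4, v = 14
  {2}: w = 1, v = 9
  {3}: w = 2, v = 13
  {4}: w = 4, v = 10
  {1, 2}: w = 5, v = 23
  {1, 3}: w = 6, v = 27
  {1, 4}: w = 8 > 6, infeasible
  {2, 3}: w = 3, v = 22
  {2, 4}: w = 5, v = 19
  {3, 4}: w = 6, v = 23
  {1, 2, 3}: w = 7 > 6, infeasible
  {1, 2, 4}: w = 9 > 6, infeasible
  {1, 3, 4}: w = 10 > 6, infeasible
  {2, 3, 4}: w = 7 > 6, infeasible
  {1, 2, 3, 4}: w = 11 > 6, infeasible
Best feasible subset: items [1, 3]
Total weight: 6 <= 6, total value: 27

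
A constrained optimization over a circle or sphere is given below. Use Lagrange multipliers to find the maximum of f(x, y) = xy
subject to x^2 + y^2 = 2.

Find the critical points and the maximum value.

Lagrange conditions: y = 2*lambda*x and x = 2*lambda*y
If x = 0 then y = 0, violating the constraint, so x, y != 0.
Dividing: y/x = x/y => x^2 = y^2 => y = x or y = -x
Constraint: 2x^2 = 2 => x^2 = 1 => x = +/-1
Critical points: (1, 1), (-1, -1), (1, -1), (-1, 1)
  y = x:  xy = x^2 = 1  at (1, 1) and (-1, -1)
  y = -x: xy = -x^2 = -1 at (1, -1) and (-1, 1)
Maximum xy = 1 at (1, 1) and (-1, -1)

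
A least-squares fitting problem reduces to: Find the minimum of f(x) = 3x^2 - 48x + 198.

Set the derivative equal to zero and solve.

f(x) = 3x^2 - 48x + 198
f'(x) = 6x + (-48) = 0
x = 48/6 = 8
f(8) = 6
Since f''(x) = 6 > 0, this is a minimum.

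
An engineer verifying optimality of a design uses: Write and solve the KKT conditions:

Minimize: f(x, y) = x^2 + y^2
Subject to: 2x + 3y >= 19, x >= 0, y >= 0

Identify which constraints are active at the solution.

KKT conditions for min x^2 + y^2 s.t. 2x + 3y >= 19, x >= 0, y >= 0:
Stationarity: 2x = mu*2 + mu_x, 2y = mu*3 + mu_y, with mu, mu_x, mu_y >= 0
Complementary slackness: mu*(2x + 3y - 19) = 0, mu_x*x = 0, mu_y*y = 0
(0, 0) is infeasible (2*0 + 3*0 < 19), so if mu = 0 stationarity would force x = mu_x/2 >= 0, y = mu_y/2 >= 0 with mu_x*x = mu_y*y = 0, i.e. x = y = 0: contradiction. Hence mu > 0 and 2x + 3y = 19 is active.
Try x > 0, y > 0 (so mu_x = mu_y = 0): x = 2*mu/2, y = 3*mu/2
Substitute: 2*(2*mu/2) + 3*(3*mu/2) = 19
  mu*13/2 = 19 => mu = 38/13
x* = 38/13 > 0, y* = 57/13 > 0, consistent with mu_x = mu_y = 0.
f is convex and the constraints are linear, so this KKT point is the global minimum.
f* = 361/13
Active constraints: 2x + 3y >= 19 (holds with equality, mu = 38/13 > 0); x >= 0 and y >= 0 are inactive (mu_x = mu_y = 0).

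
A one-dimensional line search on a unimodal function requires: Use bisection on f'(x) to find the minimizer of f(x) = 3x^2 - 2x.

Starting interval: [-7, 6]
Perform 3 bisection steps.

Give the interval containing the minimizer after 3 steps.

Finding critical point of f(x) = 3x^2 - 2x using bisection on f'(x) = 6x + -2.
f'(x) = 0 when x = 1/3.
Starting interval: [-7, 6]
Step 1: mid = -1/2, f'(mid) = -5, new interval = [-1/2, 6]
Step 2: mid = 11/4, f'(mid) = 29/2, new interval = [-1/2, 11/4]
Step 3: mid = 9/8, f'(mid) = 19/4, new interval = [-1/2, 9/8]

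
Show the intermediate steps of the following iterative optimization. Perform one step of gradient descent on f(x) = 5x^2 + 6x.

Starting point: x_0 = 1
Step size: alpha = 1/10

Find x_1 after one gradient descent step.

f(x) = 5x^2 + 6x
f'(x) = 10x + 6
f'(1) = 10*1 + (6) = 16
x_1 = x_0 - alpha * f'(x_0) = 1 - 1/10 * 16 = -3/5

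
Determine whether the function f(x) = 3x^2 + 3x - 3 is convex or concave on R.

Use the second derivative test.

f(x) = 3x^2 + 3x - 3
f'(x) = 6x + 3
f''(x) = 6
Since f''(x) = 6 > 0 for all x, f is convex on R.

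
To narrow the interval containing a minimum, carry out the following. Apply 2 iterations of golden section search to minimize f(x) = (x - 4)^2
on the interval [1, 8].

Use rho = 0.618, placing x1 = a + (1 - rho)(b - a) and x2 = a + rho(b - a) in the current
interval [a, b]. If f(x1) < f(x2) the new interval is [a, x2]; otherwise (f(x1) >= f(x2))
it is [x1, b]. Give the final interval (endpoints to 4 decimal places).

Golden section search for min of f(x) = (x - 4)^2 on [1, 8].
Each step: x1 = a + (1 - rho)(b - a), x2 = a + rho(b - a); if f(x1) < f(x2) keep [a, x2], otherwise keep [x1, b].
Step 1: [1.0000, 8.0000], x1=3.6740 (f=0.1063), x2=5.3260 (f=1.7583); f(x1) < f(x2) => keep [1.0000, 5.3260]
Step 2: [1.0000, 5.3260], x1=2.6525 (f=1.8157), x2=3.6735 (f=0.1066); f(x1) > f(x2) => keep [2.6525, 5.3260]
Final interval: [2.6525, 5.3260]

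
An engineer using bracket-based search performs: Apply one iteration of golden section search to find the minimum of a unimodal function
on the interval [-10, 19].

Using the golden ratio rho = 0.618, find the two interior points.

Golden section search on [-10, 19].
Golden ratio rho = 0.618 (approx).
Interior points:
  x_1 = -10 + (1-0.618)*29 = 1.0780
  x_2 = -10 + 0.618*29 = 7.9220
Compare f(x_1) and f(x_2) to determine which subinterval to keep.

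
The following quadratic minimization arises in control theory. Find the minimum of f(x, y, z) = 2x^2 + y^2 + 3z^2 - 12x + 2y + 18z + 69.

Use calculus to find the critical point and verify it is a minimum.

f(x,y,z) = 2x^2 + y^2 + 3z^2 - 12x + 2y + 18z + 69
df/dx = 4x + (-12) = 0 => x = 3
df/dy = 2y + (2) = 0 => y = -1
df/dz = 6z + (18) = 0 => z = -3
f(3,-1,-3) = 2*(3)^2 + 1*(-1)^2 + 3*(-3)^2 + -12*(3) + 2*(-1) + 18*(-3) + 69 = 23
Hessian is diagonal with entries 4, 2, 6 > 0, confirmed minimum.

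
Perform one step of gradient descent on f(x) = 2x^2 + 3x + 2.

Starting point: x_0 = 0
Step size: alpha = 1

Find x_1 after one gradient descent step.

f(x) = 2x^2 + 3x + 2
f'(x) = 4x + 3
f'(0) = 4*0 + (3) = 3
x_1 = x_0 - alpha * f'(x_0) = 0 - 1 * 3 = -3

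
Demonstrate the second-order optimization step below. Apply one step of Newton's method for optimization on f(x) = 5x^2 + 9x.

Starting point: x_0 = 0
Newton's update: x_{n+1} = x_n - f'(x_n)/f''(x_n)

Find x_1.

f(x) = 5x^2 + 9x
f'(x) = 10x + (9), f''(x) = 10
Newton step: x_1 = x_0 - f'(x_0)/f''(x_0)
f'(0) = 9
x_1 = 0 - 9/10 = -9/10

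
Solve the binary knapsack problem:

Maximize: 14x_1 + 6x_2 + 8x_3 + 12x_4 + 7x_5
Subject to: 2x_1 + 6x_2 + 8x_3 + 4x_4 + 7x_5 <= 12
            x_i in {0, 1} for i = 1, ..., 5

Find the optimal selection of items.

Items: item 1 (v=14, w=2), item 2 (v=6, w=6), item 3 (v=8, w=8), item 4 (v=12, w=4), item 5 (v=7, w=7)
Capacity: 12
Checking all 32 subsets (w = total weight, v = total value):
  {}: w = 0, v = 0
  {1}: w = 2, v = 14
  {2}: w = 6, v = 6
  {3}: w = 8, v = 8
  {4}: w = 4, v = 12
  {5}: w = 7, v = 7
  {1, 2}: w = 8, v = 20
  {1, 3}: w = 10, v = 22
  {1, 4}: w = 6, v = 26
  {1, 5}: w = 9, v = 21
  {2, 3}: w = 14 > 12, infeasible
  {2, 4}: w = 10, v = 18
  {2, 5}: w = 13 > 12, infeasible
  {3, 4}: w = 12, v = 20
  {3, 5}: w = 15 > 12, infeasible
  {4, 5}: w = 11, v = 19
  {1, 2, 3}: w = 16 > 12, infeasible
  {1, 2, 4}: w = 12, v = 32
  {1, 2, 5}: w = 15 > 12, infeasible
  {1, 3, 4}: w = 14 > 12, infeasible
  {1, 3, 5}: w = 17 > 12, infeasible
  {1, 4, 5}: w = 13 > 12, infeasible
  {2, 3, 4}: w = 18 > 12, infeasible
  {2, 3, 5}: w = 21 > 12, infeasible
  {2, 4, 5}: w = 17 > 12, infeasible
  {3, 4, 5}: w = 19 > 12, infeasible
  {1, 2, 3, 4}: w = 20 > 12, infeasible
  {1, 2, 3, 5}: w = 23 > 12, infeasible
  {1, 2, 4, 5}: w = 19 > 12, infeasible
  {1, 3, 4, 5}: w = 21 > 12, infeasible
  {2, 3, 4, 5}: w = 25 > 12, infeasible
  {1, 2, 3, 4, 5}: w = 27 > 12, infeasible
Best feasible subset: items [1, 2, 4]
Total weight: 12 <= 12, total value: 32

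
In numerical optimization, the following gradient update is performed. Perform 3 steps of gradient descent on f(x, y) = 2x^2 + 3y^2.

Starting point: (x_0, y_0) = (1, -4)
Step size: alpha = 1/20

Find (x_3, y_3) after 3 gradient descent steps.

f(x,y) = 2x^2 + 3y^2
grad_x = 4x + 0y, grad_y = 6y + 0x
Step 1: grad = (4, -24), (4/5, -14/5)
Step 2: grad = (16/5, -84/5), (16/25, -49/25)
Step 3: grad = (64/25, -294/25), (64/125, -343/250)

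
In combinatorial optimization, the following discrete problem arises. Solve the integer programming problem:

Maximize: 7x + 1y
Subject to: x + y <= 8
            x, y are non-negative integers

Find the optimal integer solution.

Objective: 7x + 1y, constraint: x + y <= 8
Coefficient of x is 7 >= coefficient of y is 1, so allocate the entire budget to x.
Optimal: x = 8, y = 0, value = 56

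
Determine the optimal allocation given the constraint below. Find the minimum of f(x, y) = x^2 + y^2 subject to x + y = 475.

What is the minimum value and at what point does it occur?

Substitute y = 475 - x into f(x,y) = x^2 + y^2:
g(x) = x^2 + (475 - x)^2 = 2x^2 - 950x + 225625
g'(x) = 4x - 950 = 0  =>  x = 475/2
y = 475 - 475/2 = 475/2
Minimum value = (475/2)^2 + (475/2)^2 = 225625/2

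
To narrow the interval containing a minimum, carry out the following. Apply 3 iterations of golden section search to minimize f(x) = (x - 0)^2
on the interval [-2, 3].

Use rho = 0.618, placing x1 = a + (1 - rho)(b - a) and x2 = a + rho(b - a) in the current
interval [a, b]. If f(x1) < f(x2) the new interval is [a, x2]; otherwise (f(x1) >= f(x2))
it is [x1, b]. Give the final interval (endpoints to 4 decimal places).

Golden section search for min of f(x) = (x - 0)^2 on [-2, 3].
Each step: x1 = a + (1 - rho)(b - a), x2 = a + rho(b - a); if f(x1) < f(x2) keep [a, x2], otherwise keep [x1, b].
Step 1: [-2.0000, 3.0000], x1=-0.0900 (f=0.0081), x2=1.0900 (f=1.1881); f(x1) < f(x2) => keep [-2.0000, 1.0900]
Step 2: [-2.0000, 1.0900], x1=-0.8196 (f=0.6718), x2=-0.0904 (f=0.0082); f(x1) > f(x2) => keep [-0.8196, 1.0900]
Step 3: [-0.8196, 1.0900], x1=-0.0901 (f=0.0081), x2=0.3605 (f=0.1300); f(x1) < f(x2) => keep [-0.8196, 0.3605]
Final interval: [-0.8196, 0.3605]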